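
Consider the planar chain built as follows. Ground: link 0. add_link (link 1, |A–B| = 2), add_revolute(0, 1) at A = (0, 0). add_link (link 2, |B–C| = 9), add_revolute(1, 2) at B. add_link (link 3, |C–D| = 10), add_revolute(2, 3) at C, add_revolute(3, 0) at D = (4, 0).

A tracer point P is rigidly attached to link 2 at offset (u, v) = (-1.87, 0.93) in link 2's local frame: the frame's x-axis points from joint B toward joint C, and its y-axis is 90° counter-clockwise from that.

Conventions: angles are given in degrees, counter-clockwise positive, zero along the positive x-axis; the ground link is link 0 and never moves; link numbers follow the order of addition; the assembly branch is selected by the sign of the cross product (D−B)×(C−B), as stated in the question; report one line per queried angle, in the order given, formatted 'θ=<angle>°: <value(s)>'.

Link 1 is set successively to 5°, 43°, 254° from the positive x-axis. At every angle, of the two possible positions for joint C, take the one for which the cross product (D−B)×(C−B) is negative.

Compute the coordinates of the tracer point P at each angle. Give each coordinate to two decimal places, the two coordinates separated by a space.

A=(0,0), D=(4.00,0)
θ=5°: B = A + 2.00·(cos5°, sin5°) = (1.9924, 0.1743)
θ=5°: |BD| = 2.0152
θ=5°: circle(B,9.00) ∩ circle(D,10.00): a=-3.7067, h=8.2013
θ=5°:   candidates: C₊=(-0.9910,8.6655) cross=16.527; C₋=(-2.4098,-7.6756) cross=-16.527
θ=5°:   branch - wants cross < 0 → take C=(-2.4098,-7.6756) (cross=-16.527)
θ=5°: ex = (C−B)/|BC| = (-0.4891,-0.8722); ey = (0.8722,-0.4891)
θ=5°: P = B + -1.87·ex + 0.93·ey = (3.7182,1.3505)
θ=43°: B = A + 2.00·(cos43°, sin43°) = (1.4627, 1.3640)
θ=43°: |BD| = 2.8807
θ=43°: circle(B,9.00) ∩ circle(D,10.00): a=-1.8575, h=8.8062
θ=43°:   candidates: C₊=(3.9964,10.0000) cross=25.368; C₋=(-4.3431,-5.5130) cross=-25.368
θ=43°:   branch - wants cross < 0 → take C=(-4.3431,-5.5130) (cross=-25.368)
θ=43°: ex = (C−B)/|BC| = (-0.6451,-0.7641); ey = (0.7641,-0.6451)
θ=43°: P = B + -1.87·ex + 0.93·ey = (3.3796,2.1929)
θ=254°: B = A + 2.00·(cos254°, sin254°) = (-0.5513, -1.9225)
θ=254°: |BD| = 4.9407
θ=254°: circle(B,9.00) ∩ circle(D,10.00): a=0.5475, h=8.9833
θ=254°:   candidates: C₊=(-3.5425,6.5658) cross=44.384; C₋=(3.4487,-9.9848) cross=-44.384
θ=254°:   branch - wants cross < 0 → take C=(3.4487,-9.9848) (cross=-44.384)
θ=254°: ex = (C−B)/|BC| = (0.4444,-0.8958); ey = (0.8958,0.4444)
θ=254°: P = B + -1.87·ex + 0.93·ey = (-0.5493,0.1660)

θ=5°: 3.72 1.35
θ=43°: 3.38 2.19
θ=254°: -0.55 0.17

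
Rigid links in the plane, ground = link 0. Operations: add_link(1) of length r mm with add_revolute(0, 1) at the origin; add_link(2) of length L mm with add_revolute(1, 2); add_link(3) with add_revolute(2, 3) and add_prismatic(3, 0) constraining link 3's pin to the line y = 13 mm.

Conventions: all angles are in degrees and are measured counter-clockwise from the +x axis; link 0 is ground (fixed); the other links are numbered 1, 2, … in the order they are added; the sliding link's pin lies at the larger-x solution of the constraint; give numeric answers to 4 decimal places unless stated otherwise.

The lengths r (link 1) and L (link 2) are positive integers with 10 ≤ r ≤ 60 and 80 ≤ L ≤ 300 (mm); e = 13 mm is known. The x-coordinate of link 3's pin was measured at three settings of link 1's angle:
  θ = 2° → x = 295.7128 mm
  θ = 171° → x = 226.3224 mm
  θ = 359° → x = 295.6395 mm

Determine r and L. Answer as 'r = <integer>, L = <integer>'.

constraint per measurement: (x − r cos θ)² + (r sin θ − e)² = L²
subtracting the θ₁ and θ₂ equations cancels the r² and L² terms:
r = (x₁² − x₂²) / (2[(x₁cos θ₁ + e sin θ₁) − (x₂cos θ₂ + e sin θ₂)]) = 35.0000 → r = 35
L² = (x₁ − r cos θ₁)² + (r sin θ₁ − e)² = 68121.0154 → L = 261.0000 → L = 261
check at θ₃=359°: x = 295.6395 (printed 295.6395) ✓

r = 35, L = 261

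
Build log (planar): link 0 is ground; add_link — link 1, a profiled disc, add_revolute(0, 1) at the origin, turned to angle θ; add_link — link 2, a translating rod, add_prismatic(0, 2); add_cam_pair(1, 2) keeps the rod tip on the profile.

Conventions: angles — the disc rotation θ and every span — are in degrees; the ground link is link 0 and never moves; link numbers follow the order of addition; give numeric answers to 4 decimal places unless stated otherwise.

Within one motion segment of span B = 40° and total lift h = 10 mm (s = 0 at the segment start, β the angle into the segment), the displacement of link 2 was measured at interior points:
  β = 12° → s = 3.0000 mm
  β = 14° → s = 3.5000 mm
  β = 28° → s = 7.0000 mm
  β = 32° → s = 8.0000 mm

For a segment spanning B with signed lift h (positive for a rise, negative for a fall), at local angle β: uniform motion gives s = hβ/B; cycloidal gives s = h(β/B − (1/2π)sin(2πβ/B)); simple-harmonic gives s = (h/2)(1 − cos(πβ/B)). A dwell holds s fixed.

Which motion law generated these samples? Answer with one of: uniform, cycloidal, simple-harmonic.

candidates at β/B = r: uniform s = h·r (linear in β); cycloidal s = h·(r − sin(2πr)/(2π)); simple-harmonic s = (h/2)(1 − cos(πr))
β=12°: printed 3.0000 | uniform 3.0000, cycloidal 1.4863, simple-harmonic 2.0611
β=14°: printed 3.5000 | uniform 3.5000, cycloidal 2.2124, simple-harmonic 2.7300
β=28°: printed 7.0000 | uniform 7.0000, cycloidal 8.5137, simple-harmonic 7.9389
β=32°: printed 8.0000 | uniform 8.0000, cycloidal 9.5137, simple-harmonic 9.0451
only one law matches every sample → uniform

uniform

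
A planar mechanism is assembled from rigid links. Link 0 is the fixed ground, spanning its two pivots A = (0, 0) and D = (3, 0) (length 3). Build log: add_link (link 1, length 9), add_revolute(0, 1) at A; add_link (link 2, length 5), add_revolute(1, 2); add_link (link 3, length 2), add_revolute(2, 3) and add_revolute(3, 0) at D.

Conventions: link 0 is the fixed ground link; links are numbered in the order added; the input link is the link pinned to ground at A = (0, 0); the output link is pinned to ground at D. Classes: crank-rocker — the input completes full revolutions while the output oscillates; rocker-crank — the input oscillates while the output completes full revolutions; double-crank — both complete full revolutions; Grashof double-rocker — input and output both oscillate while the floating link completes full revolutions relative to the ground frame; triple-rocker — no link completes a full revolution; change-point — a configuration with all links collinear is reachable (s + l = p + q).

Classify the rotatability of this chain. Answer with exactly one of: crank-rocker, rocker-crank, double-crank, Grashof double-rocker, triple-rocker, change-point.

lengths: ground=3, input=9, coupler=5, output=2
sorted: s=2 (shortest), l=9 (longest), p+q=8
s + l = 11 vs p + q = 8
s + l > p + q → non-Grashof → no link fully rotates → triple-rocker

triple-rocker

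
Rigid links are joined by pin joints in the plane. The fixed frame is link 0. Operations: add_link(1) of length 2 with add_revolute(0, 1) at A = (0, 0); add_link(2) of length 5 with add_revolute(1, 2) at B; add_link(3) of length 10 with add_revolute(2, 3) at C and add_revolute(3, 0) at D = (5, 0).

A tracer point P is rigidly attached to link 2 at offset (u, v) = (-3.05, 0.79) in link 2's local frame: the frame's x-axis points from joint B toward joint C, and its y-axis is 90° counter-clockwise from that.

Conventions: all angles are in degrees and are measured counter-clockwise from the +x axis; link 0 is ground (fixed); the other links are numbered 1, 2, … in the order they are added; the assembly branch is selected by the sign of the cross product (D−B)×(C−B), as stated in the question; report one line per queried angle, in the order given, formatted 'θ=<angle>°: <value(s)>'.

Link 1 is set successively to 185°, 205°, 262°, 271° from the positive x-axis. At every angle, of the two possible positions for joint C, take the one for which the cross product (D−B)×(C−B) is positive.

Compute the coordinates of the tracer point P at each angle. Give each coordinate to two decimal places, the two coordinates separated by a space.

A=(0,0), D=(5.00,0)
θ=185°: B = A + 2.00·(cos185°, sin185°) = (-1.9924, -0.1743)
θ=185°: |BD| = 6.9946
θ=185°: circle(B,5.00) ∩ circle(D,10.00): a=-1.8640, h=4.6395
θ=185°:   candidates: C₊=(-3.9715,4.4173) cross=32.452; C₋=(-3.7402,-4.8589) cross=-32.452
θ=185°:   branch + wants cross > 0 → take C=(-3.9715,4.4173) (cross=32.452)
θ=185°: ex = (C−B)/|BC| = (-0.3958,0.9183); ey = (-0.9183,-0.3958)
θ=185°: P = B + -3.05·ex + 0.79·ey = (-1.5106,-3.2879)
θ=205°: B = A + 2.00·(cos205°, sin205°) = (-1.8126, -0.8452)
θ=205°: |BD| = 6.8648
θ=205°: circle(B,5.00) ∩ circle(D,10.00): a=-2.0302, h=4.5693
θ=205°:   candidates: C₊=(-4.3899,3.4393) cross=31.367; C₋=(-3.2648,-5.6297) cross=-31.367
θ=205°:   branch + wants cross > 0 → take C=(-4.3899,3.4393) (cross=31.367)
θ=205°: ex = (C−B)/|BC| = (-0.5155,0.8569); ey = (-0.8569,-0.5155)
θ=205°: P = B + -3.05·ex + 0.79·ey = (-0.9174,-3.8660)
θ=262°: B = A + 2.00·(cos262°, sin262°) = (-0.2783, -1.9805)
θ=262°: |BD| = 5.6377
θ=262°: circle(B,5.00) ∩ circle(D,10.00): a=-3.8328, h=3.2108
θ=262°:   candidates: C₊=(-4.9949,-0.3208) cross=18.102; C₋=(-2.7389,-6.3332) cross=-18.102
θ=262°:   branch + wants cross > 0 → take C=(-4.9949,-0.3208) (cross=18.102)
θ=262°: ex = (C−B)/|BC| = (-0.9433,0.3319); ey = (-0.3319,-0.9433)
θ=262°: P = B + -3.05·ex + 0.79·ey = (2.3365,-3.7382)
θ=271°: B = A + 2.00·(cos271°, sin271°) = (0.0349, -1.9997)
θ=271°: |BD| = 5.3527
θ=271°: circle(B,5.00) ∩ circle(D,10.00): a=-4.3295, h=2.5010
θ=271°:   candidates: C₊=(-4.9155,-1.2972) cross=13.387; C₋=(-3.0468,-5.9371) cross=-13.387
θ=271°:   branch + wants cross > 0 → take C=(-4.9155,-1.2972) (cross=13.387)
θ=271°: ex = (C−B)/|BC| = (-0.9901,0.1405); ey = (-0.1405,-0.9901)
θ=271°: P = B + -3.05·ex + 0.79·ey = (2.9437,-3.2104)

θ=185°: -1.51 -3.29
θ=205°: -0.92 -3.87
θ=262°: 2.34 -3.74
θ=271°: 2.94 -3.21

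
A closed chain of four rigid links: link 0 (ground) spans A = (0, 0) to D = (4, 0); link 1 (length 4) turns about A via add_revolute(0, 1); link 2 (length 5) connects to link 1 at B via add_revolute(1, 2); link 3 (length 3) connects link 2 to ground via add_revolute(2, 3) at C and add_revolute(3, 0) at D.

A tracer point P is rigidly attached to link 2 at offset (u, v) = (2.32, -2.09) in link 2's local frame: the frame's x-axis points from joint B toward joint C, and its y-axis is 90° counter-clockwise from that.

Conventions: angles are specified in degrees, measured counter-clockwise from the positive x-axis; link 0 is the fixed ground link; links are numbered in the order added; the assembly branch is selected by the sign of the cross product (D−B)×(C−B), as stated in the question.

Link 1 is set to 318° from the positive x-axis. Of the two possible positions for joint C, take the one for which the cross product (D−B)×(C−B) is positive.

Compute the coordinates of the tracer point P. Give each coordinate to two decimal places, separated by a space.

A=(0,0), D=(4.00,0)
B = A + 4.00·(cos318°, sin318°) = (2.9726, -2.6765)
|BD| = 2.8669
circle(B,5.00) ∩ circle(D,3.00): a=4.2239, h=2.6756
  candidates: C₊=(1.9884,2.2257) cross=7.671; C₋=(6.9841,0.3080) cross=-7.671
  branch + wants cross > 0 → take C=(1.9884,2.2257) (cross=7.671)
ex = (C−B)/|BC| = (-0.1968,0.9804); ey = (-0.9804,-0.1968)
P = B + 2.32·ex + -2.09·ey = (4.5650,0.0095)

4.57 0.01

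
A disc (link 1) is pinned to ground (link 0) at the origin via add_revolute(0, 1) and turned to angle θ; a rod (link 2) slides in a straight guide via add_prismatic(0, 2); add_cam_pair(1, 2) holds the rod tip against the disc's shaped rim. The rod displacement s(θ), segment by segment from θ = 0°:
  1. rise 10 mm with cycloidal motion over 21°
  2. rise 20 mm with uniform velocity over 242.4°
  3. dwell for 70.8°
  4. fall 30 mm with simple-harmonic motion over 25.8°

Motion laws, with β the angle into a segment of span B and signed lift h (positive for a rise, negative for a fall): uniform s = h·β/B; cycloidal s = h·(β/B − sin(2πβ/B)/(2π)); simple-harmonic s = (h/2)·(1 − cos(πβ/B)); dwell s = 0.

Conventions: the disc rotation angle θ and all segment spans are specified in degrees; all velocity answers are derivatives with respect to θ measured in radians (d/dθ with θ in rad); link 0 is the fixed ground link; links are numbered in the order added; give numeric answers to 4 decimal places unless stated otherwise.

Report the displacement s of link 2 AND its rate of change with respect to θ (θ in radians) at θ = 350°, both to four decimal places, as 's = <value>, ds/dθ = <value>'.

segment 1 (0° to 21°, cycloidal, h = 10) is passed completely: s = 0.0000 + (10) = 10.0000
segment 2 (21° to 263.4°, uniform, h = 20) is passed completely: s = 10.0000 + (20) = 30.0000
segment 3 (263.4° to 334.2°, dwell): s unchanged at 30.0000
θ = 350° falls in segment 4 (334.2° to 360°, simple-harmonic, h = -30): β = 350 − 334.2 = 15.8°, B = 25.8°; Δs = -30/2·(1 − cos(π·0.6124)) = -20.1875; s = 30.0000 − 20.1875 = 9.8125
velocity in seg [334.2°–360°] (simple-harmonic), θ in radians: β = 15.8° = 0.2758 rad, B = 25.8° = 0.4503 rad; ds/dθ = (πh/(2B)) sin(πβ/B) = (π·(-30)/(2·0.4503)) sin(π·0.6124) = -98.193836 mm/rad

s = 9.8125, ds/dθ = -98.1938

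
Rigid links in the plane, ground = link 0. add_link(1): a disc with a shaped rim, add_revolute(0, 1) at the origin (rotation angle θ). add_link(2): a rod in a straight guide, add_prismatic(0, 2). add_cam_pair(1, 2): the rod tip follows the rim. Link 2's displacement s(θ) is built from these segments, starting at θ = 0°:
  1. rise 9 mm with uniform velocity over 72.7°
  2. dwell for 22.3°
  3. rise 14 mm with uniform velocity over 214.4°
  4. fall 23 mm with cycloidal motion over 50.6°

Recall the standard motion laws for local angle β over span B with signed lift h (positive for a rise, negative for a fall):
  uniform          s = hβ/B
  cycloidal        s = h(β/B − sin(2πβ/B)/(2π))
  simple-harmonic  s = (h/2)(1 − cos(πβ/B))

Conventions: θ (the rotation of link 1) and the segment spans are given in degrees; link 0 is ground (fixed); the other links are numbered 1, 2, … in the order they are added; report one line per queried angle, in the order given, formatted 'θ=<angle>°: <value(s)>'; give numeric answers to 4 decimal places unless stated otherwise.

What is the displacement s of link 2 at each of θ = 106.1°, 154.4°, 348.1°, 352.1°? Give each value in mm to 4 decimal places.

segment 1 (0° to 72.7°, uniform, h = 9) is passed completely: s = 0.0000 + (9) = 9.0000
segment 2 (72.7° to 95°, dwell): s unchanged at 9.0000
θ = 106.1° falls in segment 3 (95° to 309.4°, uniform, h = 14): β = 106.1 − 95 = 11.1°, B = 214.4°; Δs = 14·11.1/214.4 = 0.7248; s = 9.0000 + 0.7248 = 9.7248
θ = 154.4° falls in segment 3 (95° to 309.4°, uniform, h = 14): β = 154.4 − 95 = 59.4°, B = 214.4°; Δs = 14·59.4/214.4 = 3.8787; s = 9.0000 + 3.8787 = 12.8787
segment 3 (95° to 309.4°, uniform, h = 14) is passed completely: s = 9.0000 + (14) = 23.0000
θ = 348.1° falls in segment 4 (309.4° to 360°, cycloidal, h = -23): β = 348.1 − 309.4 = 38.7°, B = 50.6°; Δs = -23·(0.7648 − sin(2π·0.7648)/(2π)) = -21.2356; s = 23.0000 − 21.2356 = 1.7644
θ = 352.1° falls in segment 4 (309.4° to 360°, cycloidal, h = -23): β = 352.1 − 309.4 = 42.7°, B = 50.6°; Δs = -23·(0.8439 − sin(2π·0.8439)/(2π)) = -22.4512; s = 23.0000 − 22.4512 = 0.5488

θ=106.1°: 9.7248
θ=154.4°: 12.8787
θ=348.1°: 1.7644
θ=352.1°: 0.5488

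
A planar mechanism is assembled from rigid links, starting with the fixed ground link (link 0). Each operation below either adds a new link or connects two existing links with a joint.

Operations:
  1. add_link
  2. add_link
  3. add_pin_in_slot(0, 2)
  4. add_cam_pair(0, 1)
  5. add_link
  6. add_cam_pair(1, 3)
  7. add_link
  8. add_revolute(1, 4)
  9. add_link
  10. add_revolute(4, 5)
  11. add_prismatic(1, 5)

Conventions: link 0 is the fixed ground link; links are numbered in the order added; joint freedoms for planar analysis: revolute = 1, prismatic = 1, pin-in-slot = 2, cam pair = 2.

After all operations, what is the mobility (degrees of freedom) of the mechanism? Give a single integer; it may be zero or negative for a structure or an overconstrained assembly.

(L,J1,J2)=(1,0,0); link0 fixed
link1: (2,0,0)
link2: (3,0,0)
PS 0-2 [J2]: (3,0,1)
C 0-1 [J2]: (3,0,2)
link3: (4,0,2)
C 1-3 [J2]: (4,0,3)
link4: (5,0,3)
R 1-4 [J1]: (5,1,3)
link5: (6,1,3)
R 4-5 [J1]: (6,2,3)
P 1-5 [J1]: (6,3,3)
Grübler: 3·5 − 2·3 − 3 = 6

M = 6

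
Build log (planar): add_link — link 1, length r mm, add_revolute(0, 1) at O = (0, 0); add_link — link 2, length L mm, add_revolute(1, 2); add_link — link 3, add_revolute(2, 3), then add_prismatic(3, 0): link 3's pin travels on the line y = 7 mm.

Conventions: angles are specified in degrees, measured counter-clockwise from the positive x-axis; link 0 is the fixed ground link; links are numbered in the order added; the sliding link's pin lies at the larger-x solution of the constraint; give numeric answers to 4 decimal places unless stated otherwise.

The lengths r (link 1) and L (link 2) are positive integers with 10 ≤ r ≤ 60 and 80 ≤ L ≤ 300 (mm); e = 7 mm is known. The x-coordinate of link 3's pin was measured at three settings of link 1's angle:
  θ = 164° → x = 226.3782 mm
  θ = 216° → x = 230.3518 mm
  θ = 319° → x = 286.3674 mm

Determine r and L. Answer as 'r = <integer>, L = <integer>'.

constraint per measurement: (x − r cos θ)² + (r sin θ − e)² = L²
subtracting the θ₁ and θ₂ equations cancels the r² and L² terms:
r = (x₁² − x₂²) / (2[(x₁cos θ₁ + e sin θ₁) − (x₂cos θ₂ + e sin θ₂)]) = 36.0003 → r = 36
L² = (x₁ − r cos θ₁)² + (r sin θ₁ − e)² = 68120.9941 → L = 261.0000 → L = 261
check at θ₃=319°: x = 286.3674 (printed 286.3674) ✓

r = 36, L = 261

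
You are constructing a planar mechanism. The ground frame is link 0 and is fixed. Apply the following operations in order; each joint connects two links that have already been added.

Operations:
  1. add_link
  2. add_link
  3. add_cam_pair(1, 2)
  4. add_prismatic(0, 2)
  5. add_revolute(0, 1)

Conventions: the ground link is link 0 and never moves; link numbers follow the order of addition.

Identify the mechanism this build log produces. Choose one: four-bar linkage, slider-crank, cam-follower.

links: 3 (incl. ground); joints: 1 revolute, 1 prismatic, 1 higher (cam) pair, forming one closed loop
3 links, revolute + prismatic + higher pair in one loop → cam-follower

cam-follower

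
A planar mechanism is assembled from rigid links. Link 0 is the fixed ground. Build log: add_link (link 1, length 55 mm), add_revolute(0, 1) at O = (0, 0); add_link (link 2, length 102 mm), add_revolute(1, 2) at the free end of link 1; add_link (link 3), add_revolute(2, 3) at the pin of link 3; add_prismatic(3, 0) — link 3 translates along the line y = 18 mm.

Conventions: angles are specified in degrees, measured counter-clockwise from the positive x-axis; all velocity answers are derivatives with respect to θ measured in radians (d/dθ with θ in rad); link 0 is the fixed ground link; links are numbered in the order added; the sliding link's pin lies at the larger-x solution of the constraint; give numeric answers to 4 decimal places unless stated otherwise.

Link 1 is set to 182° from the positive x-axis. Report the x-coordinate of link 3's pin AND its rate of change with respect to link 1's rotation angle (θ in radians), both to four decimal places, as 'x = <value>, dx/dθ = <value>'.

geometry: r = 55 mm, L = 102 mm, e = 18 mm
crank pin P = (r cos θ, r sin θ) = (-54.966495, -1.919472)
h = r sin θ − e = -1.919472 − 18 = -19.919472
x = r cos θ + √(L² − h²) = -54.966495 + 100.036067 = 45.069571
dx/dθ = −r sin θ − h·r cos θ/√(L² − h²) (θ in radians; h = -19.919472) = -9.025616

x = 45.0696, dx/dθ = -9.0256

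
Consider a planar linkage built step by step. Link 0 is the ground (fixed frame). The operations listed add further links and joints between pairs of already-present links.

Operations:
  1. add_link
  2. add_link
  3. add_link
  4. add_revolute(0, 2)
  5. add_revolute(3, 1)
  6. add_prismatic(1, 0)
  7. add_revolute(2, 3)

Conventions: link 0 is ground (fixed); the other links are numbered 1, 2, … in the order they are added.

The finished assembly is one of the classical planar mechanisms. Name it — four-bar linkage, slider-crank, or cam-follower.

links: 4 (incl. ground); joints: 3 revolute, 1 prismatic, 0 higher (cam) pair, forming one closed loop
4 links, 3 revolutes + 1 prismatic in one loop → slider-crank

slider-crank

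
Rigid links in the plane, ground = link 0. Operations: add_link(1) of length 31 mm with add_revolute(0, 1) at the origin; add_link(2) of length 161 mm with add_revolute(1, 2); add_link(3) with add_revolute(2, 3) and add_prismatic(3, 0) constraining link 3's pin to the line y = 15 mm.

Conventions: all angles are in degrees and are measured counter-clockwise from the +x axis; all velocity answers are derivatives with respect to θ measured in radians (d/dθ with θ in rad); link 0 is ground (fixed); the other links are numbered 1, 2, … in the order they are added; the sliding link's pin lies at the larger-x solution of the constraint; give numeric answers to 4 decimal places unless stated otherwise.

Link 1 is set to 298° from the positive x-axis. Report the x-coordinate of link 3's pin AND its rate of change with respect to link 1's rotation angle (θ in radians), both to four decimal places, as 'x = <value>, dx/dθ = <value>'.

geometry: r = 31 mm, L = 161 mm, e = 15 mm
crank pin P = (r cos θ, r sin θ) = (14.553618, -27.371375)
h = r sin θ − e = -27.371375 − 15 = -42.371375
x = r cos θ + √(L² − h²) = 14.553618 + 155.324391 = 169.878010
dx/dθ = −r sin θ − h·r cos θ/√(L² − h²) (θ in radians; h = -42.371375) = 31.341498

x = 169.8780, dx/dθ = 31.3415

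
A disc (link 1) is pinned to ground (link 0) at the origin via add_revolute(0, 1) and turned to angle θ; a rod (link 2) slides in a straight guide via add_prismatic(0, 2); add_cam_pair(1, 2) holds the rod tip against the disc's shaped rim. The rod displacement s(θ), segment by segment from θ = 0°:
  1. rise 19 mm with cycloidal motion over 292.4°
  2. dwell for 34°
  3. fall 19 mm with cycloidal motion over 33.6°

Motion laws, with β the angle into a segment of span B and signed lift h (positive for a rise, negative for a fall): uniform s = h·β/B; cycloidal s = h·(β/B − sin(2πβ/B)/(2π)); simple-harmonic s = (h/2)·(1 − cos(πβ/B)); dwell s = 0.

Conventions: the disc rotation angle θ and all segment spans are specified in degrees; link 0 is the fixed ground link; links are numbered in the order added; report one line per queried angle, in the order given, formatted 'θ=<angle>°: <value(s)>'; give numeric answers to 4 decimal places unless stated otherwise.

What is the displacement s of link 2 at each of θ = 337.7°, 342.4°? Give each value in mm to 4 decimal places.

segment 1 (0° to 292.4°, cycloidal, h = 19) is passed completely: s = 0.0000 + (19) = 19.0000
segment 2 (292.4° to 326.4°, dwell): s unchanged at 19.0000
θ = 337.7° falls in segment 3 (326.4° to 360°, cycloidal, h = -19): β = 337.7 − 326.4 = 11.3°, B = 33.6°; Δs = -19·(0.3363 − sin(2π·0.3363)/(2π)) = -3.7998; s = 19.0000 − 3.7998 = 15.2002
θ = 342.4° falls in segment 3 (326.4° to 360°, cycloidal, h = -19): β = 342.4 − 326.4 = 16°, B = 33.6°; Δs = -19·(0.4762 − sin(2π·0.4762)/(2π)) = -8.5969; s = 19.0000 − 8.5969 = 10.4031

θ=337.7°: 15.2002
θ=342.4°: 10.4031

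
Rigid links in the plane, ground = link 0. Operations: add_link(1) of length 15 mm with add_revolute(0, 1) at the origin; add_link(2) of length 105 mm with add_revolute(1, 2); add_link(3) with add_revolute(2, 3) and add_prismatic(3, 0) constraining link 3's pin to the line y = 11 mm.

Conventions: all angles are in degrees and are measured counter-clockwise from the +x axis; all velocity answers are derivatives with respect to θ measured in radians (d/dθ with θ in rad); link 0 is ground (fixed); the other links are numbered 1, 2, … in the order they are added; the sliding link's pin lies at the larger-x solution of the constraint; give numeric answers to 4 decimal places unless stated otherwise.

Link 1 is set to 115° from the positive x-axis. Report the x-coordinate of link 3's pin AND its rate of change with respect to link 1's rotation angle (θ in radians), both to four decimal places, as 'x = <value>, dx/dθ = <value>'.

geometry: r = 15 mm, L = 105 mm, e = 11 mm
crank pin P = (r cos θ, r sin θ) = (-6.339274, 13.594617)
h = r sin θ − e = 13.594617 − 11 = 2.594617
x = r cos θ + √(L² − h²) = -6.339274 + 104.967938 = 98.628664
dx/dθ = −r sin θ − h·r cos θ/√(L² − h²) (θ in radians; h = 2.594617) = -13.437921

x = 98.6287, dx/dθ = -13.4379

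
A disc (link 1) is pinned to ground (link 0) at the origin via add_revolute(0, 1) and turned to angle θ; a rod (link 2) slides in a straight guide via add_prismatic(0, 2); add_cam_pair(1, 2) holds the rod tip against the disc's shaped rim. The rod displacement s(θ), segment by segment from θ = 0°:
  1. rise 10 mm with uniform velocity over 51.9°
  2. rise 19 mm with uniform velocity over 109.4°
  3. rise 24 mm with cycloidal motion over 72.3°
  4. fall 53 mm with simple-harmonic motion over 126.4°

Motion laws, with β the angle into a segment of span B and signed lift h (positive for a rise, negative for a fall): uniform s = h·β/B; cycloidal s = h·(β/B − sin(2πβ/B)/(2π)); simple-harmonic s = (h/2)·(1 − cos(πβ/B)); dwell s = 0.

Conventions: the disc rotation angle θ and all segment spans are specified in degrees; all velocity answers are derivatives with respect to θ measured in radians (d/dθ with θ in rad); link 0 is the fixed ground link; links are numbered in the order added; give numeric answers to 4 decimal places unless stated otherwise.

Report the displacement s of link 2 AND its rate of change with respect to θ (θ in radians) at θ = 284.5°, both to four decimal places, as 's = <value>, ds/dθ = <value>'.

segment 1 (0° to 51.9°, uniform, h = 10) is passed completely: s = 0.0000 + (10) = 10.0000
segment 2 (51.9° to 161.3°, uniform, h = 19) is passed completely: s = 10.0000 + (19) = 29.0000
segment 3 (161.3° to 233.6°, cycloidal, h = 24) is passed completely: s = 29.0000 + (24) = 53.0000
θ = 284.5° falls in segment 4 (233.6° to 360°, simple-harmonic, h = -53): β = 284.5 − 233.6 = 50.9°, B = 126.4°; Δs = -53/2·(1 − cos(π·0.4027)) = -18.5243; s = 53.0000 − 18.5243 = 34.4757
velocity in seg [233.6°–360°] (simple-harmonic), θ in radians: β = 50.9° = 0.8884 rad, B = 126.4° = 2.2061 rad; ds/dθ = (πh/(2B)) sin(πβ/B) = (π·(-53)/(2·2.2061)) sin(π·0.4027) = -35.987607 mm/rad

s = 34.4757, ds/dθ = -35.9876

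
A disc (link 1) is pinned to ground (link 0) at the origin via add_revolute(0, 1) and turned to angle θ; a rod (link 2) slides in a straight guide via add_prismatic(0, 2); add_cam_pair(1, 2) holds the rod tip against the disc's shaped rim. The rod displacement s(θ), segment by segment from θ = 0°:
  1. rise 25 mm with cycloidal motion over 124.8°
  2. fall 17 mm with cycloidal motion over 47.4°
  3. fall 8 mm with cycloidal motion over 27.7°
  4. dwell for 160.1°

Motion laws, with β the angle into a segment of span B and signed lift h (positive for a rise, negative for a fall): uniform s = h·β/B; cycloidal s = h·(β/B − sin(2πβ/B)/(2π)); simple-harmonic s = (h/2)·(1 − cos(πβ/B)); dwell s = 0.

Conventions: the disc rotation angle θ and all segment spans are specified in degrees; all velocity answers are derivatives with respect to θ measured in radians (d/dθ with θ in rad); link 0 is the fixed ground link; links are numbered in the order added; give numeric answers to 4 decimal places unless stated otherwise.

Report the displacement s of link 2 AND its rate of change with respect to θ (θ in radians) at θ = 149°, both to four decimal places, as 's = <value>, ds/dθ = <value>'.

segment 1 (0° to 124.8°, cycloidal, h = 25) is passed completely: s = 0.0000 + (25) = 25.0000
θ = 149° falls in segment 2 (124.8° to 172.2°, cycloidal, h = -17): β = 149 − 124.8 = 24.2°, B = 47.4°; Δs = -17·(0.5105 − sin(2π·0.5105)/(2π)) = -8.8585; s = 25.0000 − 8.8585 = 16.1415
velocity in seg [124.8°–172.2°] (cycloidal), θ in radians: β = 24.2° = 0.4224 rad, B = 47.4° = 0.8273 rad; ds/dθ = (h/B)(1 − cos(2πβ/B)) = ((-17)/0.8273)(1 − cos(2π·0.5105)) = -41.053121 mm/rad

s = 16.1415, ds/dθ = -41.0531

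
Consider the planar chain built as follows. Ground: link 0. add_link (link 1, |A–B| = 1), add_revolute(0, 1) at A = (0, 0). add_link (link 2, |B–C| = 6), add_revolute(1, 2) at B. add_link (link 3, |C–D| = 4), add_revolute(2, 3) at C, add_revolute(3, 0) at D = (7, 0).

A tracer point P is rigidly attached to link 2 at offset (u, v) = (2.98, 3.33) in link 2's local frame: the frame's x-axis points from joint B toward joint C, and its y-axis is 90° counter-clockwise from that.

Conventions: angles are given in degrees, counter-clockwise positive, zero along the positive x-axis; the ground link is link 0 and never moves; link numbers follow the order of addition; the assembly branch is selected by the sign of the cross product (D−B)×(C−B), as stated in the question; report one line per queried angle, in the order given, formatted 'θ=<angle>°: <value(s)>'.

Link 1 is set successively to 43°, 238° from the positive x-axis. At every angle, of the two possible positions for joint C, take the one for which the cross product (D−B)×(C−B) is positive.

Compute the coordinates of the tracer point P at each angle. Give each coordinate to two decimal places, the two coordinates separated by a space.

A=(0,0), D=(7.00,0)
θ=43°: B = A + 1.00·(cos43°, sin43°) = (0.7314, 0.6820)
θ=43°: |BD| = 6.3056
θ=43°: circle(B,6.00) ∩ circle(D,4.00): a=4.7387, h=3.6803
θ=43°:   candidates: C₊=(5.8403,3.8282) cross=23.207; C₋=(5.0442,-3.4893) cross=-23.207
θ=43°:   branch + wants cross > 0 → take C=(5.8403,3.8282) (cross=23.207)
θ=43°: ex = (C−B)/|BC| = (0.8515,0.5244); ey = (-0.5244,0.8515)
θ=43°: P = B + 2.98·ex + 3.33·ey = (1.5227,5.0801)
θ=238°: B = A + 1.00·(cos238°, sin238°) = (-0.5299, -0.8480)
θ=238°: |BD| = 7.5775
θ=238°: circle(B,6.00) ∩ circle(D,4.00): a=5.1085, h=3.1470
θ=238°:   candidates: C₊=(4.1942,2.8509) cross=23.847; C₋=(4.8986,-3.4036) cross=-23.847
θ=238°:   branch + wants cross > 0 → take C=(4.1942,2.8509) (cross=23.847)
θ=238°: ex = (C−B)/|BC| = (0.7874,0.6165); ey = (-0.6165,0.7874)
θ=238°: P = B + 2.98·ex + 3.33·ey = (-0.2365,3.6110)

θ=43°: 1.52 5.08
θ=238°: -0.24 3.61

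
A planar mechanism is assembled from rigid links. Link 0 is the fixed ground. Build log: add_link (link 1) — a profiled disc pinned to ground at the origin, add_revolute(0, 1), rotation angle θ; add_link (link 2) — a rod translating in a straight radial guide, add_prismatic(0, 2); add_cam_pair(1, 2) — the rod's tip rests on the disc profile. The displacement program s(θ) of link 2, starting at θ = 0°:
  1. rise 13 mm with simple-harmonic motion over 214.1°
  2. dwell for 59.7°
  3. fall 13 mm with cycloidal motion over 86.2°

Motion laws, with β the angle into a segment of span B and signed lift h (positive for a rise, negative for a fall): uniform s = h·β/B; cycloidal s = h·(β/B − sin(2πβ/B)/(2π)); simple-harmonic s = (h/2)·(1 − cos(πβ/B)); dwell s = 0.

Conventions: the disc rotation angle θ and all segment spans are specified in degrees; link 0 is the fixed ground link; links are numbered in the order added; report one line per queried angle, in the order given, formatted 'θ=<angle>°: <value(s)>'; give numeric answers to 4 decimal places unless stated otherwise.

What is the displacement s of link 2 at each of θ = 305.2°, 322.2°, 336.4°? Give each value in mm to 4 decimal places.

seg 1 [0°–214.1°] simple-harmonic, h=13: full span → s += 13 → s = 13.0000
seg 2 [214.1°–273.8°] dwell: s stays 13.0000
seg 3 [273.8°–360°] cycloidal, h=-13: θ=305.2° here. β=31.4, B=86.2. -13·(0.3643 − sin(2π·0.3643)/(2π)) = -3.1772 → s = 9.8228
seg 3 [273.8°–360°] cycloidal, h=-13: θ=322.2° here. β=48.4, B=86.2. -13·(0.5615 − sin(2π·0.5615)/(2π)) = -8.0789 → s = 4.9211
seg 3 [273.8°–360°] cycloidal, h=-13: θ=336.4° here. β=62.6, B=86.2. -13·(0.7262 − sin(2π·0.7262)/(2π)) = -11.4868 → s = 1.5132

θ=305.2°: 9.8228
θ=322.2°: 4.9211
θ=336.4°: 1.5132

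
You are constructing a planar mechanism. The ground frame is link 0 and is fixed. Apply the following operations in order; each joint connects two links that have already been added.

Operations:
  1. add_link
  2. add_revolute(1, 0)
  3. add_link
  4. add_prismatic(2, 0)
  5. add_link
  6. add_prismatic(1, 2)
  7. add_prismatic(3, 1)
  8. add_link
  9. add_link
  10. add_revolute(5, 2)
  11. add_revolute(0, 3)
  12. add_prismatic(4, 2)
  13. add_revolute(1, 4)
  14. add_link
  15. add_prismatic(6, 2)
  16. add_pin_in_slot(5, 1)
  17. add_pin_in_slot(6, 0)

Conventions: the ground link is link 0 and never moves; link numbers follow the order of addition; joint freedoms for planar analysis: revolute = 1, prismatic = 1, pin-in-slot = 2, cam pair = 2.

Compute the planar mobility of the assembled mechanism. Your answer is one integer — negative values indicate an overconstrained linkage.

link 0 = ground. State L|J1|J2 = 1|0|0
+link1  2|0|0
R(1,0) f=1→J1  2|1|0
+link2  3|1|0
P(2,0) f=1→J1  3|2|0
+link3  4|2|0
P(1,2) f=1→J1  4|3|0
P(3,1) f=1→J1  4|4|0
+link4  5|4|0
+link5  6|4|0
R(5,2) f=1→J1  6|5|0
R(0,3) f=1→J1  6|6|0
P(4,2) f=1→J1  6|7|0
R(1,4) f=1→J1  6|8|0
+link6  7|8|0
P(6,2) f=1→J1  7|9|0
PS(5,1) f=2→J2  7|9|1
PS(6,0) f=2→J2  7|9|2
M = 3(7−1)−2·9−2 = 18−18−2 = -2

M = -2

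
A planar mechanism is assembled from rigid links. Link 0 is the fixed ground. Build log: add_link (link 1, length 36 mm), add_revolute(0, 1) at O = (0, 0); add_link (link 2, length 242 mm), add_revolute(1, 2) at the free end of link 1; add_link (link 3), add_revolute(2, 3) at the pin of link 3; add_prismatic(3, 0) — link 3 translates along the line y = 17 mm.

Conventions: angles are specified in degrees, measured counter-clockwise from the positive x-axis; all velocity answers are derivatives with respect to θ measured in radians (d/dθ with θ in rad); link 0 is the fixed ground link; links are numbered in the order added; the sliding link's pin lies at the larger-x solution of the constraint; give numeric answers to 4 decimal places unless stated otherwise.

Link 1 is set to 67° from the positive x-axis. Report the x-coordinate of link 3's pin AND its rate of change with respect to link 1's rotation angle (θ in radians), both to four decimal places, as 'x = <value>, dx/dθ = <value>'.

geometry: r = 36 mm, L = 242 mm, e = 17 mm
crank pin P = (r cos θ, r sin θ) = (14.066321, 33.138175)
h = r sin θ − e = 33.138175 − 17 = 16.138175
x = r cos θ + √(L² − h²) = 14.066321 + 241.461300 = 255.527620
dx/dθ = −r sin θ − h·r cos θ/√(L² − h²) (θ in radians; h = 16.138175) = -34.078304

x = 255.5276, dx/dθ = -34.0783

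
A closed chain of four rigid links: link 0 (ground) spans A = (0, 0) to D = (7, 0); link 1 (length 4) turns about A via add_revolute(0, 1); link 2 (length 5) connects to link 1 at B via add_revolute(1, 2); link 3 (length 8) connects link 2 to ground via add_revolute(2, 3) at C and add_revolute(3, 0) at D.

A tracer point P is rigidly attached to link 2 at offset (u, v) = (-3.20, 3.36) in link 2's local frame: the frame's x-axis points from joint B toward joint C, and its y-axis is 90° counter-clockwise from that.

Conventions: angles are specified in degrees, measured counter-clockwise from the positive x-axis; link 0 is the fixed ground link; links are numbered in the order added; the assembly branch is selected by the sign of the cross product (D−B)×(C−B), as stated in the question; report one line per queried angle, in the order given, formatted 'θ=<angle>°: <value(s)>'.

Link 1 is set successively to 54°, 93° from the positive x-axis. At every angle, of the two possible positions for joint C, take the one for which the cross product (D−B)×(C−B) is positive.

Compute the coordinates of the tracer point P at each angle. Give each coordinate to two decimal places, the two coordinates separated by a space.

A=(0,0), D=(7.00,0)
θ=54°: B = A + 4.00·(cos54°, sin54°) = (2.3511, 3.2361)
θ=54°: |BD| = 5.6643
θ=54°: circle(B,5.00) ∩ circle(D,8.00): a=-0.6105, h=4.9626
θ=54°:   candidates: C₊=(4.6853,7.6578) cross=28.109; C₋=(-0.9851,-0.4881) cross=-28.109
θ=54°:   branch + wants cross > 0 → take C=(4.6853,7.6578) (cross=28.109)
θ=54°: ex = (C−B)/|BC| = (0.4668,0.8843); ey = (-0.8843,0.4668)
θ=54°: P = B + -3.20·ex + 3.36·ey = (-2.1141,1.9747)
θ=93°: B = A + 4.00·(cos93°, sin93°) = (-0.2093, 3.9945)
θ=93°: |BD| = 8.2420
θ=93°: circle(B,5.00) ∩ circle(D,8.00): a=1.7551, h=4.6818
θ=93°:   candidates: C₊=(3.5949,7.2392) cross=38.588; C₋=(-0.9432,-0.9513) cross=-38.588
θ=93°:   branch + wants cross > 0 → take C=(3.5949,7.2392) (cross=38.588)
θ=93°: ex = (C−B)/|BC| = (0.7609,0.6489); ey = (-0.6489,0.7609)
θ=93°: P = B + -3.20·ex + 3.36·ey = (-4.8245,4.4744)

θ=54°: -2.11 1.97
θ=93°: -4.82 4.47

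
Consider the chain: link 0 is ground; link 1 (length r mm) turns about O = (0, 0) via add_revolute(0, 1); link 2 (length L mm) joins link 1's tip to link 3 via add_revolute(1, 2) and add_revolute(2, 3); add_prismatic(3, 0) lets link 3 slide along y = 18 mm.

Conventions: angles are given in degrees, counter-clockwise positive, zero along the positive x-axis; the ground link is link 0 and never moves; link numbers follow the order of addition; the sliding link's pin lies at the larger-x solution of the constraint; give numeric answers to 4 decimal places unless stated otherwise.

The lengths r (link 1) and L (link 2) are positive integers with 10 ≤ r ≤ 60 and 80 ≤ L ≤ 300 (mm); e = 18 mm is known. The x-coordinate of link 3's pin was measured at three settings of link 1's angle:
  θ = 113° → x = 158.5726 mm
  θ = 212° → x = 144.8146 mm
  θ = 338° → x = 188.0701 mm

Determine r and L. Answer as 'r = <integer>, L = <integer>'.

constraint per measurement: (x − r cos θ)² + (r sin θ − e)² = L²
subtracting the θ₁ and θ₂ equations cancels the r² and L² terms:
r = (x₁² − x₂²) / (2[(x₁cos θ₁ + e sin θ₁) − (x₂cos θ₂ + e sin θ₂)]) = 24.0001 → r = 24
L² = (x₁ − r cos θ₁)² + (r sin θ₁ − e)² = 28223.9973 → L = 168.0000 → L = 168
check at θ₃=338°: x = 188.0701 (printed 188.0701) ✓

r = 24, L = 168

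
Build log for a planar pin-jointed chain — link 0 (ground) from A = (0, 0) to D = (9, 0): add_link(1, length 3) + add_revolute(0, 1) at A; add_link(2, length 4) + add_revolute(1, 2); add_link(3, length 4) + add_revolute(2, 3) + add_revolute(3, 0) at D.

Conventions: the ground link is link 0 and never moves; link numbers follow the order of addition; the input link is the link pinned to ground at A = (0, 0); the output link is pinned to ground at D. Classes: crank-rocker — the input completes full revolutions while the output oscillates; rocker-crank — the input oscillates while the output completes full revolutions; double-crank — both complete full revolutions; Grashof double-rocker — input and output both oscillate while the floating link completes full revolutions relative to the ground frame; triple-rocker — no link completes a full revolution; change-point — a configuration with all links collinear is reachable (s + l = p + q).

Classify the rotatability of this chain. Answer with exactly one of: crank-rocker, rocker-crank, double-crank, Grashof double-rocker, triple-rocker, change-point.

lengths: ground=9, input=3, coupler=4, output=4
sorted: s=3 (shortest), l=9 (longest), p+q=8
s + l = 12 vs p + q = 8
s + l > p + q → non-Grashof → no link fully rotates → triple-rocker

triple-rocker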